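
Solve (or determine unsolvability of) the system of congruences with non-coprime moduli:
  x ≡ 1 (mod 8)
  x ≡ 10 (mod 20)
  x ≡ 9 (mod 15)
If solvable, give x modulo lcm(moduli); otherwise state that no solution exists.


Moduli 8, 20, 15 are not pairwise coprime, so CRT works modulo lcm(m_i) when all pairwise compatibility conditions hold.
Pairwise compatibility: gcd(m_i, m_j) must divide a_i - a_j for every pair.
Merge one congruence at a time:
  Start: x ≡ 1 (mod 8).
  Combine with x ≡ 10 (mod 20): gcd(8, 20) = 4, and 10 - 1 = 9 is NOT divisible by 4.
    ⇒ system is inconsistent (no integer solution).

No solution (the system is inconsistent).


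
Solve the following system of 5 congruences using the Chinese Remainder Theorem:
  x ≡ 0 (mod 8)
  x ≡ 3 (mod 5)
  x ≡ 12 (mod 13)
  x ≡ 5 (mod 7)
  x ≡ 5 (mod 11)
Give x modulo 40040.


Product of moduli M = 8 · 5 · 13 · 7 · 11 = 40040.
Merge one congruence at a time:
  Start: x ≡ 0 (mod 8).
  Combine with x ≡ 3 (mod 5); new modulus lcm = 40.
    Write x = 0 + 8·t and substitute into x ≡ 3 (mod 5): 8·t ≡ 3 − 0 = 3 (mod 5).
    Reduce coefficients mod 5: 3·t ≡ 3 (mod 5).
    The inverse of 3 mod 5 is 2 (since 3·2 = 6 = 1·5 + 1), so t ≡ 2·3 = 6 ≡ 1 (mod 5).
    Then x = 0 + 8·1 = 8, valid modulo lcm(8, 5) = 40: x ≡ 8 (mod 40).
  Combine with x ≡ 12 (mod 13); new modulus lcm = 520.
    Write x = 8 + 40·t and substitute into x ≡ 12 (mod 13): 40·t ≡ 12 − 8 = 4 (mod 13).
    Reduce coefficients mod 13: 1·t ≡ 4 (mod 13).
    So t ≡ 4 (mod 13).
    Then x = 8 + 40·4 = 168, valid modulo lcm(40, 13) = 520: x ≡ 168 (mod 520).
  Combine with x ≡ 5 (mod 7); new modulus lcm = 3640.
    Write x = 168 + 520·t and substitute into x ≡ 5 (mod 7): 520·t ≡ 5 − 168 = -163 (mod 7).
    Reduce coefficients mod 7: 2·t ≡ 5 (mod 7).
    The inverse of 2 mod 7 is 4 (since 2·4 = 8 = 1·7 + 1), so t ≡ 4·5 = 20 ≡ 6 (mod 7).
    Then x = 168 + 520·6 = 3288, valid modulo lcm(520, 7) = 3640: x ≡ 3288 (mod 3640).
  Combine with x ≡ 5 (mod 11); new modulus lcm = 40040.
    Write x = 3288 + 3640·t and substitute into x ≡ 5 (mod 11): 3640·t ≡ 5 − 3288 = -3283 (mod 11).
    Reduce coefficients mod 11: 10·t ≡ 6 (mod 11).
    The inverse of 10 mod 11 is 10 (since 10·10 = 100 = 9·11 + 1), so t ≡ 10·6 = 60 ≡ 5 (mod 11).
    Then x = 3288 + 3640·5 = 21488, valid modulo lcm(3640, 11) = 40040: x ≡ 21488 (mod 40040).
Verify against each original: 21488 mod 8 = 0, 21488 mod 5 = 3, 21488 mod 13 = 12, 21488 mod 7 = 5, 21488 mod 11 = 5.

x ≡ 21488 (mod 40040).


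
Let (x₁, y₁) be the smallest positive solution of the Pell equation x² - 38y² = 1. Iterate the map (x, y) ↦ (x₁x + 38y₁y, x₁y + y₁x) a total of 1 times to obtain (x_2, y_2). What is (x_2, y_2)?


Step 1: Find the fundamental solution (x₁, y₁) of x² - 38y² = 1.
  Expand √38 as a continued fraction. a₀ = ⌊√38⌋ = 6; iterate m_{k+1} = d_k·a_k − m_k, d_{k+1} = (38 − m_{k+1}²)/d_k, a_{k+1} = ⌊(a₀ + m_{k+1})/d_{k+1}⌋ (starting m₀ = 0, d₀ = 1), with convergents p_k = a_k·p_{k-1} + p_{k-2}, q_k = a_k·q_{k-1} + q_{k-2} (p₋₁ = 1, q₋₁ = 0):
  k = 0: a₀ = 6; p₀/q₀ = 6/1; p₀² − 38·q₀² = 36 − 38 = -2.
  k = 1: m = 6, d = 2, a = ⌊(6 + 6)/2⌋ = 6; p/q = (6·6 + 1)/(6·1 + 0) = 37/6; p² − 38·q² = 1369 − 1368 = 1.
  The first convergent with p² − 38·q² = 1 gives the fundamental solution (x₁, y₁) = (37, 6).
Step 2: Apply the recurrence (x_{n+1}, y_{n+1}) = (x₁x_n + 38y₁y_n, x₁y_n + y₁x_n) repeatedly.
  From (x_1, y_1) = (37, 6): x_2 = 37·37 + 38·6·6 = 2737; y_2 = 37·6 + 6·37 = 444.
Step 3: Verify x_2² - 38·y_2² = 7491169 - 7491168 = 1 (should be 1). ✓

(x_1, y_1) = (37, 6); (x_2, y_2) = (2737, 444).


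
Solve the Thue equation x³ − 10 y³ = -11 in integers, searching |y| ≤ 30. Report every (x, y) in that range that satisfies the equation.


The equation is x³ - 10y³ = -11. For fixed y, x³ = 10·y³ − 11, so a solution requires the RHS to be a perfect cube.
Strategy: iterate y from -30 to 30, compute RHS = 10·y³ − 11, and check whether it is a (positive or negative) perfect cube.
Check small values of y:
  y = 0: RHS = -11 is not a perfect cube.
  y = 1: RHS = -1 = (-1)³ ⇒ x = -1 works.
  y = -1: RHS = -21 is not a perfect cube.
  y = 2: RHS = 69 is not a perfect cube.
  y = -2: RHS = -91 is not a perfect cube.
  y = 3: RHS = 259 is not a perfect cube.
  y = -3: RHS = -281 is not a perfect cube.
Continuing the search up to |y| = 30 finds no further solutions beyond those listed.
Collected solutions: (-1, 1).

Solutions (with |y| ≤ 30): (-1, 1).


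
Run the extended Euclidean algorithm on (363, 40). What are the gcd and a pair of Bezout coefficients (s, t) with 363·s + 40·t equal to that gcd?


Euclidean algorithm on (363, 40) — divide until remainder is 0:
  363 = 9 · 40 + 3
  40 = 13 · 3 + 1
  3 = 3 · 1 + 0
gcd(363, 40) = 1.
Track Bezout coefficients alongside the remainders: start with r₀ = 363 = a·1 + b·0 (s = 1, t = 0) and r₁ = 40 = a·0 + b·1 (s = 0, t = 1); each new remainder r_{k+1} = r_{k-1} − q_k·r_k inherits s_{k+1} = s_{k-1} − q_k·s_k, t_{k+1} = t_{k-1} − q_k·t_k, so r_k = a·s_k + b·t_k at every step:
  q = 9: r = 3, s = 1 − 9·0 = 1, t = 0 − 9·1 = -9  (check: 363·1 + 40·(-9) = 3)
  q = 13: r = 1, s = 0 − 13·1 = -13, t = 1 − 13·(-9) = 118  (check: 363·(-13) + 40·118 = 1)
The row with r = 1 (the gcd) gives the Bezout coefficients s = -13, t = 118.
Result: 363 · (-13) + 40 · (118) = 1.

gcd(363, 40) = 1; s = -13, t = 118 (check: 363·(-13) + 40·118 = 1).


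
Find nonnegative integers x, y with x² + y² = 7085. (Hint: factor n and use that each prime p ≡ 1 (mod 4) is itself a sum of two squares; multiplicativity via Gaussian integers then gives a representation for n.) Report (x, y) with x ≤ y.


Step 1: Factor n = 7085 = 5 · 13 · 109.
Step 2: Check the mod-4 condition on each prime factor: 5 ≡ 1 (mod 4), exponent 1; 13 ≡ 1 (mod 4), exponent 1; 109 ≡ 1 (mod 4), exponent 1.
All primes ≡ 3 (mod 4) appear to even exponent (or don't appear), so by the two-squares theorem n IS expressible as a sum of two squares.
Step 3: Build a representation. Here n = 5 · 13 · 109 is a product of primes ≡ 1 (mod 4). Each prime p ≡ 1 (mod 4) is itself a sum of two squares; find a² by testing p − a² for a perfect square:
  5: 5 − 1² = 4 = 2² ⇒ 5 = 1² + 2².
  13: 13 − 1² = 12, 13 − 2² = 9 = 3² ⇒ 13 = 2² + 3².
  109: 109 − 1² = 108, 109 − 2² = 105, 109 − 3² = 100 = 10² ⇒ 109 = 3² + 10².
  Combine using the Brahmagupta–Fibonacci identity (a² + b²)(c² + d²) = (ac − bd)² + (ad + bc)² = (ac + bd)² + (ad − bc)²:
  5 · 13 = 65: from (1² + 2²)(2² + 3²), take (1·2 − 2·3, 1·3 + 2·2) = (2 − 6, 3 + 4) = (-4, 7); dropping signs (only squares matter) gives (4, 7); check 4² + 7² = 16 + 49 = 65 ✓.
  65 · 109 = 7085: from (4² + 7²)(3² + 10²), take (4·3 − 7·10, 4·10 + 7·3) = (12 − 70, 40 + 21) = (-58, 61); dropping signs (only squares matter) gives (58, 61); check 58² + 61² = 3364 + 3721 = 7085 ✓.
Step 4: Order so x ≤ y and verify: 58² + 61² = 3364 + 3721 = 7085 = n. ✓

n = 7085 = 58² + 61² (one valid representation with x ≤ y).


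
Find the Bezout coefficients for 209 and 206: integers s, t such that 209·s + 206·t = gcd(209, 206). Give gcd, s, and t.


Euclidean algorithm on (209, 206) — divide until remainder is 0:
  209 = 1 · 206 + 3
  206 = 68 · 3 + 2
  3 = 1 · 2 + 1
  2 = 2 · 1 + 0
gcd(209, 206) = 1.
Track Bezout coefficients alongside the remainders: start with r₀ = 209 = a·1 + b·0 (s = 1, t = 0) and r₁ = 206 = a·0 + b·1 (s = 0, t = 1); each new remainder r_{k+1} = r_{k-1} − q_k·r_k inherits s_{k+1} = s_{k-1} − q_k·s_k, t_{k+1} = t_{k-1} − q_k·t_k, so r_k = a·s_k + b·t_k at every step:
  q = 1: r = 3, s = 1 − 1·0 = 1, t = 0 − 1·1 = -1  (check: 209·1 + 206·(-1) = 3)
  q = 68: r = 2, s = 0 − 68·1 = -68, t = 1 − 68·(-1) = 69  (check: 209·(-68) + 206·69 = 2)
  q = 1: r = 1, s = 1 − 1·(-68) = 69, t = -1 − 1·69 = -70  (check: 209·69 + 206·(-70) = 1)
The row with r = 1 (the gcd) gives the Bezout coefficients s = 69, t = -70.
Result: 209 · (69) + 206 · (-70) = 1.

gcd(209, 206) = 1; s = 69, t = -70 (check: 209·69 + 206·(-70) = 1).


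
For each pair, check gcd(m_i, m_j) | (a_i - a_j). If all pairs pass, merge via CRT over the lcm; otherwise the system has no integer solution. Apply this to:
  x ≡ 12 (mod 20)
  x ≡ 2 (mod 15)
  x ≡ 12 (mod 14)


Moduli 20, 15, 14 are not pairwise coprime, so CRT works modulo lcm(m_i) when all pairwise compatibility conditions hold.
Pairwise compatibility: gcd(m_i, m_j) must divide a_i - a_j for every pair.
Merge one congruence at a time:
  Start: x ≡ 12 (mod 20).
  Combine with x ≡ 2 (mod 15): gcd(20, 15) = 5; 2 - 12 = -10, which IS divisible by 5, so compatible.
    Write x = 12 + 20·t and substitute into x ≡ 2 (mod 15): 20·t ≡ 2 − 12 = -10 (mod 15).
    Divide the congruence (and modulus) by g = 5: 4·t ≡ -2 (mod 3).
    Reduce coefficients mod 3: 1·t ≡ 1 (mod 3).
    So t ≡ 1 (mod 3).
    Then x = 12 + 20·1 = 32, valid modulo lcm(20, 15) = 60: x ≡ 32 (mod 60).
  Combine with x ≡ 12 (mod 14): gcd(60, 14) = 2; 12 - 32 = -20, which IS divisible by 2, so compatible.
    Write x = 32 + 60·t and substitute into x ≡ 12 (mod 14): 60·t ≡ 12 − 32 = -20 (mod 14).
    Divide the congruence (and modulus) by g = 2: 30·t ≡ -10 (mod 7).
    Reduce coefficients mod 7: 2·t ≡ 4 (mod 7).
    The inverse of 2 mod 7 is 4 (since 2·4 = 8 = 1·7 + 1), so t ≡ 4·4 = 16 ≡ 2 (mod 7).
    Then x = 32 + 60·2 = 152, valid modulo lcm(60, 14) = 420: x ≡ 152 (mod 420).
Verify: 152 mod 20 = 12, 152 mod 15 = 2, 152 mod 14 = 12.

x ≡ 152 (mod 420).


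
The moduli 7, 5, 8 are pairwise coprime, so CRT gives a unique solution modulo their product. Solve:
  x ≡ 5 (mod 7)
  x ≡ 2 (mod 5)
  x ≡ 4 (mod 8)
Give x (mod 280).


Moduli 7, 5, 8 are pairwise coprime; by CRT there is a unique solution modulo M = 7 · 5 · 8 = 280.
Solve pairwise, accumulating the modulus:
  Start with x ≡ 5 (mod 7).
  Combine with x ≡ 2 (mod 5): since gcd(7, 5) = 1, we get a unique residue mod 35.
    Write x = 5 + 7·t and substitute into x ≡ 2 (mod 5): 7·t ≡ 2 − 5 = -3 (mod 5).
    Reduce coefficients mod 5: 2·t ≡ 2 (mod 5).
    The inverse of 2 mod 5 is 3 (since 2·3 = 6 = 1·5 + 1), so t ≡ 3·2 = 6 ≡ 1 (mod 5).
    Then x = 5 + 7·1 = 12, valid modulo lcm(7, 5) = 35: x ≡ 12 (mod 35).
  Combine with x ≡ 4 (mod 8): since gcd(35, 8) = 1, we get a unique residue mod 280.
    Write x = 12 + 35·t and substitute into x ≡ 4 (mod 8): 35·t ≡ 4 − 12 = -8 (mod 8).
    Reduce coefficients mod 8: 3·t ≡ 0 (mod 8).
    The inverse of 3 mod 8 is 3 (since 3·3 = 9 = 1·8 + 1), so t ≡ 3·0 = 0 ≡ 0 (mod 8).
    Then x = 12 + 35·0 = 12, valid modulo lcm(35, 8) = 280: x ≡ 12 (mod 280).
Verify: 12 mod 7 = 5 ✓, 12 mod 5 = 2 ✓, 12 mod 8 = 4 ✓.

x ≡ 12 (mod 280).


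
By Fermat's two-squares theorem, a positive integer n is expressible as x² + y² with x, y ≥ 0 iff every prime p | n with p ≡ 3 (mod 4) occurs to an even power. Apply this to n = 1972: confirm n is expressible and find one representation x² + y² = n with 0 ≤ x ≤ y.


Step 1: Factor n = 1972 = 2^2 · 17 · 29.
Step 2: Check the mod-4 condition on each prime factor: 2 = 2 (special); 17 ≡ 1 (mod 4), exponent 1; 29 ≡ 1 (mod 4), exponent 1.
All primes ≡ 3 (mod 4) appear to even exponent (or don't appear), so by the two-squares theorem n IS expressible as a sum of two squares.
Step 3: Build a representation. Group n = k² · m with k = 2 and m = 17 · 29 = 493 (a product of primes ≡ 1 (mod 4)); a representation of m scales to one of n via (k·x)² + (k·y)² = k²(x² + y²). Each prime p ≡ 1 (mod 4) is itself a sum of two squares; find a² by testing p − a² for a perfect square:
  17: 17 − 1² = 16 = 4² ⇒ 17 = 1² + 4².
  29: 29 − 1² = 28, 29 − 2² = 25 = 5² ⇒ 29 = 2² + 5².
  Combine using the Brahmagupta–Fibonacci identity (a² + b²)(c² + d²) = (ac − bd)² + (ad + bc)² = (ac + bd)² + (ad − bc)²:
  17 · 29 = 493: from (1² + 4²)(2² + 5²), take (1·2 − 4·5, 1·5 + 4·2) = (2 − 20, 5 + 8) = (-18, 13); dropping signs (only squares matter) gives (18, 13); check 18² + 13² = 324 + 169 = 493 ✓.
  Scale by k = 2: (2·18, 2·13) = (36, 26).
Step 4: Order so x ≤ y and verify: 26² + 36² = 676 + 1296 = 1972 = n. ✓

n = 1972 = 26² + 36² (one valid representation with x ≤ y).


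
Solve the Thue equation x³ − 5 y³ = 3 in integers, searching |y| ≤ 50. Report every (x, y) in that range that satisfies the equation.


The equation is x³ - 5y³ = 3. For fixed y, x³ = 5·y³ + 3, so a solution requires the RHS to be a perfect cube.
Strategy: iterate y from -50 to 50, compute RHS = 5·y³ + 3, and check whether it is a (positive or negative) perfect cube.
Check small values of y:
  y = 0: RHS = 3 is not a perfect cube.
  y = 1: RHS = 8 = (2)³ ⇒ x = 2 works.
  y = -1: RHS = -2 is not a perfect cube.
  y = 2: RHS = 43 is not a perfect cube.
  y = -2: RHS = -37 is not a perfect cube.
  y = 3: RHS = 138 is not a perfect cube.
  y = -3: RHS = -132 is not a perfect cube.
Continuing the search up to |y| = 50 finds no further solutions beyond those listed.
Collected solutions: (2, 1).

Solutions (with |y| ≤ 50): (2, 1).


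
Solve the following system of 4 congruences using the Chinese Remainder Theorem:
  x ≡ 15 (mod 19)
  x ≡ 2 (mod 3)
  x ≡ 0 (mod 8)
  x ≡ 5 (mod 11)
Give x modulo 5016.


Product of moduli M = 19 · 3 · 8 · 11 = 5016.
Merge one congruence at a time:
  Start: x ≡ 15 (mod 19).
  Combine with x ≡ 2 (mod 3); new modulus lcm = 57.
    Write x = 15 + 19·t and substitute into x ≡ 2 (mod 3): 19·t ≡ 2 − 15 = -13 (mod 3).
    Reduce coefficients mod 3: 1·t ≡ 2 (mod 3).
    So t ≡ 2 (mod 3).
    Then x = 15 + 19·2 = 53, valid modulo lcm(19, 3) = 57: x ≡ 53 (mod 57).
  Combine with x ≡ 0 (mod 8); new modulus lcm = 456.
    Write x = 53 + 57·t and substitute into x ≡ 0 (mod 8): 57·t ≡ 0 − 53 = -53 (mod 8).
    Reduce coefficients mod 8: 1·t ≡ 3 (mod 8).
    So t ≡ 3 (mod 8).
    Then x = 53 + 57·3 = 224, valid modulo lcm(57, 8) = 456: x ≡ 224 (mod 456).
  Combine with x ≡ 5 (mod 11); new modulus lcm = 5016.
    Write x = 224 + 456·t and substitute into x ≡ 5 (mod 11): 456·t ≡ 5 − 224 = -219 (mod 11).
    Reduce coefficients mod 11: 5·t ≡ 1 (mod 11).
    The inverse of 5 mod 11 is 9 (since 5·9 = 45 = 4·11 + 1), so t ≡ 9·1 = 9 ≡ 9 (mod 11).
    Then x = 224 + 456·9 = 4328, valid modulo lcm(456, 11) = 5016: x ≡ 4328 (mod 5016).
Verify against each original: 4328 mod 19 = 15, 4328 mod 3 = 2, 4328 mod 8 = 0, 4328 mod 11 = 5.

x ≡ 4328 (mod 5016).


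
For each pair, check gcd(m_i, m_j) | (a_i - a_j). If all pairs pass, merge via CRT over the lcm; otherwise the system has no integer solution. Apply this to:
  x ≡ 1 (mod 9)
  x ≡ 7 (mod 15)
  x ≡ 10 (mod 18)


Moduli 9, 15, 18 are not pairwise coprime, so CRT works modulo lcm(m_i) when all pairwise compatibility conditions hold.
Pairwise compatibility: gcd(m_i, m_j) must divide a_i - a_j for every pair.
Merge one congruence at a time:
  Start: x ≡ 1 (mod 9).
  Combine with x ≡ 7 (mod 15): gcd(9, 15) = 3; 7 - 1 = 6, which IS divisible by 3, so compatible.
    Write x = 1 + 9·t and substitute into x ≡ 7 (mod 15): 9·t ≡ 7 − 1 = 6 (mod 15).
    Divide the congruence (and modulus) by g = 3: 3·t ≡ 2 (mod 5).
    The inverse of 3 mod 5 is 2 (since 3·2 = 6 = 1·5 + 1), so t ≡ 2·2 = 4 ≡ 4 (mod 5).
    Then x = 1 + 9·4 = 37, valid modulo lcm(9, 15) = 45: x ≡ 37 (mod 45).
  Combine with x ≡ 10 (mod 18): gcd(45, 18) = 9; 10 - 37 = -27, which IS divisible by 9, so compatible.
    Write x = 37 + 45·t and substitute into x ≡ 10 (mod 18): 45·t ≡ 10 − 37 = -27 (mod 18).
    Divide the congruence (and modulus) by g = 9: 5·t ≡ -3 (mod 2).
    Reduce coefficients mod 2: 1·t ≡ 1 (mod 2).
    So t ≡ 1 (mod 2).
    Then x = 37 + 45·1 = 82, valid modulo lcm(45, 18) = 90: x ≡ 82 (mod 90).
Verify: 82 mod 9 = 1, 82 mod 15 = 7, 82 mod 18 = 10.

x ≡ 82 (mod 90).


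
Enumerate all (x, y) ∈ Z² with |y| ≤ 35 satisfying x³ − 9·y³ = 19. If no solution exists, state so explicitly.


The equation is x³ - 9y³ = 19. For fixed y, x³ = 9·y³ + 19, so a solution requires the RHS to be a perfect cube.
Strategy: iterate y from -35 to 35, compute RHS = 9·y³ + 19, and check whether it is a (positive or negative) perfect cube.
Check small values of y:
  y = 0: RHS = 19 is not a perfect cube.
  y = 1: RHS = 28 is not a perfect cube.
  y = -1: RHS = 10 is not a perfect cube.
  y = 2: RHS = 91 is not a perfect cube.
  y = -2: RHS = -53 is not a perfect cube.
  y = 3: RHS = 262 is not a perfect cube.
  y = -3: RHS = -224 is not a perfect cube.
Continuing the search up to |y| = 35 finds no solutions either.
No (x, y) in the scanned range satisfies the equation.

No integer solutions with |y| ≤ 35.


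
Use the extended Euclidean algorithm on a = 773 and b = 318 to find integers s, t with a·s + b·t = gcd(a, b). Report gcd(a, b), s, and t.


Euclidean algorithm on (773, 318) — divide until remainder is 0:
  773 = 2 · 318 + 137
  318 = 2 · 137 + 44
  137 = 3 · 44 + 5
  44 = 8 · 5 + 4
  5 = 1 · 4 + 1
  4 = 4 · 1 + 0
gcd(773, 318) = 1.
Track Bezout coefficients alongside the remainders: start with r₀ = 773 = a·1 + b·0 (s = 1, t = 0) and r₁ = 318 = a·0 + b·1 (s = 0, t = 1); each new remainder r_{k+1} = r_{k-1} − q_k·r_k inherits s_{k+1} = s_{k-1} − q_k·s_k, t_{k+1} = t_{k-1} − q_k·t_k, so r_k = a·s_k + b·t_k at every step:
  q = 2: r = 137, s = 1 − 2·0 = 1, t = 0 − 2·1 = -2  (check: 773·1 + 318·(-2) = 137)
  q = 2: r = 44, s = 0 − 2·1 = -2, t = 1 − 2·(-2) = 5  (check: 773·(-2) + 318·5 = 44)
  q = 3: r = 5, s = 1 − 3·(-2) = 7, t = -2 − 3·5 = -17  (check: 773·7 + 318·(-17) = 5)
  q = 8: r = 4, s = -2 − 8·7 = -58, t = 5 − 8·(-17) = 141  (check: 773·(-58) + 318·141 = 4)
  q = 1: r = 1, s = 7 − 1·(-58) = 65, t = -17 − 1·141 = -158  (check: 773·65 + 318·(-158) = 1)
The row with r = 1 (the gcd) gives the Bezout coefficients s = 65, t = -158.
Result: 773 · (65) + 318 · (-158) = 1.

gcd(773, 318) = 1; s = 65, t = -158 (check: 773·65 + 318·(-158) = 1).


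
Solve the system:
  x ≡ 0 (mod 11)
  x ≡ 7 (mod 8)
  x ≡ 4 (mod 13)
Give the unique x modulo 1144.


Moduli 11, 8, 13 are pairwise coprime; by CRT there is a unique solution modulo M = 11 · 8 · 13 = 1144.
Solve pairwise, accumulating the modulus:
  Start with x ≡ 0 (mod 11).
  Combine with x ≡ 7 (mod 8): since gcd(11, 8) = 1, we get a unique residue mod 88.
    Write x = 0 + 11·t and substitute into x ≡ 7 (mod 8): 11·t ≡ 7 − 0 = 7 (mod 8).
    Reduce coefficients mod 8: 3·t ≡ 7 (mod 8).
    The inverse of 3 mod 8 is 3 (since 3·3 = 9 = 1·8 + 1), so t ≡ 3·7 = 21 ≡ 5 (mod 8).
    Then x = 0 + 11·5 = 55, valid modulo lcm(11, 8) = 88: x ≡ 55 (mod 88).
  Combine with x ≡ 4 (mod 13): since gcd(88, 13) = 1, we get a unique residue mod 1144.
    Write x = 55 + 88·t and substitute into x ≡ 4 (mod 13): 88·t ≡ 4 − 55 = -51 (mod 13).
    Reduce coefficients mod 13: 10·t ≡ 1 (mod 13).
    The inverse of 10 mod 13 is 4 (since 10·4 = 40 = 3·13 + 1), so t ≡ 4·1 = 4 ≡ 4 (mod 13).
    Then x = 55 + 88·4 = 407, valid modulo lcm(88, 13) = 1144: x ≡ 407 (mod 1144).
Verify: 407 mod 11 = 0 ✓, 407 mod 8 = 7 ✓, 407 mod 13 = 4 ✓.

x ≡ 407 (mod 1144).


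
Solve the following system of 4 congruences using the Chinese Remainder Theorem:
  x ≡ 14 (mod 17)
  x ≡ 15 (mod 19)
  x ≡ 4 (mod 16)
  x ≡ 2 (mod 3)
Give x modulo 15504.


Product of moduli M = 17 · 19 · 16 · 3 = 15504.
Merge one congruence at a time:
  Start: x ≡ 14 (mod 17).
  Combine with x ≡ 15 (mod 19); new modulus lcm = 323.
    Write x = 14 + 17·t and substitute into x ≡ 15 (mod 19): 17·t ≡ 15 − 14 = 1 (mod 19).
    The inverse of 17 mod 19 is 9 (since 17·9 = 153 = 8·19 + 1), so t ≡ 9·1 = 9 ≡ 9 (mod 19).
    Then x = 14 + 17·9 = 167, valid modulo lcm(17, 19) = 323: x ≡ 167 (mod 323).
  Combine with x ≡ 4 (mod 16); new modulus lcm = 5168.
    Write x = 167 + 323·t and substitute into x ≡ 4 (mod 16): 323·t ≡ 4 − 167 = -163 (mod 16).
    Reduce coefficients mod 16: 3·t ≡ 13 (mod 16).
    The inverse of 3 mod 16 is 11 (since 3·11 = 33 = 2·16 + 1), so t ≡ 11·13 = 143 ≡ 15 (mod 16).
    Then x = 167 + 323·15 = 5012, valid modulo lcm(323, 16) = 5168: x ≡ 5012 (mod 5168).
  Combine with x ≡ 2 (mod 3); new modulus lcm = 15504.
    Write x = 5012 + 5168·t and substitute into x ≡ 2 (mod 3): 5168·t ≡ 2 − 5012 = -5010 (mod 3).
    Reduce coefficients mod 3: 2·t ≡ 0 (mod 3).
    The inverse of 2 mod 3 is 2 (since 2·2 = 4 = 1·3 + 1), so t ≡ 2·0 = 0 ≡ 0 (mod 3).
    Then x = 5012 + 5168·0 = 5012, valid modulo lcm(5168, 3) = 15504: x ≡ 5012 (mod 15504).
Verify against each original: 5012 mod 17 = 14, 5012 mod 19 = 15, 5012 mod 16 = 4, 5012 mod 3 = 2.

x ≡ 5012 (mod 15504).


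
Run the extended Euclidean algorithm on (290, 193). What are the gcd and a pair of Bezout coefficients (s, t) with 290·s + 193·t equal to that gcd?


Euclidean algorithm on (290, 193) — divide until remainder is 0:
  290 = 1 · 193 + 97
  193 = 1 · 97 + 96
  97 = 1 · 96 + 1
  96 = 96 · 1 + 0
gcd(290, 193) = 1.
Track Bezout coefficients alongside the remainders: start with r₀ = 290 = a·1 + b·0 (s = 1, t = 0) and r₁ = 193 = a·0 + b·1 (s = 0, t = 1); each new remainder r_{k+1} = r_{k-1} − q_k·r_k inherits s_{k+1} = s_{k-1} − q_k·s_k, t_{k+1} = t_{k-1} − q_k·t_k, so r_k = a·s_k + b·t_k at every step:
  q = 1: r = 97, s = 1 − 1·0 = 1, t = 0 − 1·1 = -1  (check: 290·1 + 193·(-1) = 97)
  q = 1: r = 96, s = 0 − 1·1 = -1, t = 1 − 1·(-1) = 2  (check: 290·(-1) + 193·2 = 96)
  q = 1: r = 1, s = 1 − 1·(-1) = 2, t = -1 − 1·2 = -3  (check: 290·2 + 193·(-3) = 1)
The row with r = 1 (the gcd) gives the Bezout coefficients s = 2, t = -3.
Result: 290 · (2) + 193 · (-3) = 1.

gcd(290, 193) = 1; s = 2, t = -3 (check: 290·2 + 193·(-3) = 1).


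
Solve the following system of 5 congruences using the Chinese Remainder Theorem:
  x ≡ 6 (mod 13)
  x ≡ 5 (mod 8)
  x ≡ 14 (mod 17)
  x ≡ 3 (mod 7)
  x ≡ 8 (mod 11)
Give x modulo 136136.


Product of moduli M = 13 · 8 · 17 · 7 · 11 = 136136.
Merge one congruence at a time:
  Start: x ≡ 6 (mod 13).
  Combine with x ≡ 5 (mod 8); new modulus lcm = 104.
    Write x = 6 + 13·t and substitute into x ≡ 5 (mod 8): 13·t ≡ 5 − 6 = -1 (mod 8).
    Reduce coefficients mod 8: 5·t ≡ 7 (mod 8).
    The inverse of 5 mod 8 is 5 (since 5·5 = 25 = 3·8 + 1), so t ≡ 5·7 = 35 ≡ 3 (mod 8).
    Then x = 6 + 13·3 = 45, valid modulo lcm(13, 8) = 104: x ≡ 45 (mod 104).
  Combine with x ≡ 14 (mod 17); new modulus lcm = 1768.
    Write x = 45 + 104·t and substitute into x ≡ 14 (mod 17): 104·t ≡ 14 − 45 = -31 (mod 17).
    Reduce coefficients mod 17: 2·t ≡ 3 (mod 17).
    The inverse of 2 mod 17 is 9 (since 2·9 = 18 = 1·17 + 1), so t ≡ 9·3 = 27 ≡ 10 (mod 17).
    Then x = 45 + 104·10 = 1085, valid modulo lcm(104, 17) = 1768: x ≡ 1085 (mod 1768).
  Combine with x ≡ 3 (mod 7); new modulus lcm = 12376.
    Write x = 1085 + 1768·t and substitute into x ≡ 3 (mod 7): 1768·t ≡ 3 − 1085 = -1082 (mod 7).
    Reduce coefficients mod 7: 4·t ≡ 3 (mod 7).
    The inverse of 4 mod 7 is 2 (since 4·2 = 8 = 1·7 + 1), so t ≡ 2·3 = 6 ≡ 6 (mod 7).
    Then x = 1085 + 1768·6 = 11693, valid modulo lcm(1768, 7) = 12376: x ≡ 11693 (mod 12376).
  Combine with x ≡ 8 (mod 11); new modulus lcm = 136136.
    Write x = 11693 + 12376·t and substitute into x ≡ 8 (mod 11): 12376·t ≡ 8 − 11693 = -11685 (mod 11).
    Reduce coefficients mod 11: 1·t ≡ 8 (mod 11).
    So t ≡ 8 (mod 11).
    Then x = 11693 + 12376·8 = 110701, valid modulo lcm(12376, 11) = 136136: x ≡ 110701 (mod 136136).
Verify against each original: 110701 mod 13 = 6, 110701 mod 8 = 5, 110701 mod 17 = 14, 110701 mod 7 = 3, 110701 mod 11 = 8.

x ≡ 110701 (mod 136136).


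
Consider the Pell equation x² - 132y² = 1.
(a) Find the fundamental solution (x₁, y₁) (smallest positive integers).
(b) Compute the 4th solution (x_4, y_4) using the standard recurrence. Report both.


Step 1: Find the fundamental solution (x₁, y₁) of x² - 132y² = 1.
  Expand √132 as a continued fraction. a₀ = ⌊√132⌋ = 11; iterate m_{k+1} = d_k·a_k − m_k, d_{k+1} = (132 − m_{k+1}²)/d_k, a_{k+1} = ⌊(a₀ + m_{k+1})/d_{k+1}⌋ (starting m₀ = 0, d₀ = 1), with convergents p_k = a_k·p_{k-1} + p_{k-2}, q_k = a_k·q_{k-1} + q_{k-2} (p₋₁ = 1, q₋₁ = 0):
  k = 0: a₀ = 11; p₀/q₀ = 11/1; p₀² − 132·q₀² = 121 − 132 = -11.
  k = 1: m = 11, d = 11, a = ⌊(11 + 11)/11⌋ = 2; p/q = (2·11 + 1)/(2·1 + 0) = 23/2; p² − 132·q² = 529 − 528 = 1.
  The first convergent with p² − 132·q² = 1 gives the fundamental solution (x₁, y₁) = (23, 2).
Step 2: Apply the recurrence (x_{n+1}, y_{n+1}) = (x₁x_n + 132y₁y_n, x₁y_n + y₁x_n) repeatedly.
  From (x_1, y_1) = (23, 2): x_2 = 23·23 + 132·2·2 = 1057; y_2 = 23·2 + 2·23 = 92.
  From (x_2, y_2) = (1057, 92): x_3 = 23·1057 + 132·2·92 = 48599; y_3 = 23·92 + 2·1057 = 4230.
  From (x_3, y_3) = (48599, 4230): x_4 = 23·48599 + 132·2·4230 = 2234497; y_4 = 23·4230 + 2·48599 = 194488.
Step 3: Verify x_4² - 132·y_4² = 4992976843009 - 4992976843008 = 1 (should be 1). ✓

(x_1, y_1) = (23, 2); (x_4, y_4) = (2234497, 194488).


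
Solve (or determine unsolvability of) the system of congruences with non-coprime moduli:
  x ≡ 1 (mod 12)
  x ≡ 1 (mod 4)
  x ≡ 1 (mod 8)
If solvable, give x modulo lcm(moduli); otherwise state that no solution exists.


Moduli 12, 4, 8 are not pairwise coprime, so CRT works modulo lcm(m_i) when all pairwise compatibility conditions hold.
Pairwise compatibility: gcd(m_i, m_j) must divide a_i - a_j for every pair.
Merge one congruence at a time:
  Start: x ≡ 1 (mod 12).
  Combine with x ≡ 1 (mod 4): gcd(12, 4) = 4; 1 - 1 = 0, which IS divisible by 4, so compatible.
    Write x = 1 + 12·t and substitute into x ≡ 1 (mod 4): 12·t ≡ 1 − 1 = 0 (mod 4).
    Divide the congruence (and modulus) by g = 4: 3·t ≡ 0 (mod 1).
    Modulo 1 every t works; take t = 0.
    Then x = 1 + 12·0 = 1, valid modulo lcm(12, 4) = 12: x ≡ 1 (mod 12).
  Combine with x ≡ 1 (mod 8): gcd(12, 8) = 4; 1 - 1 = 0, which IS divisible by 4, so compatible.
    Write x = 1 + 12·t and substitute into x ≡ 1 (mod 8): 12·t ≡ 1 − 1 = 0 (mod 8).
    Divide the congruence (and modulus) by g = 4: 3·t ≡ 0 (mod 2).
    Reduce coefficients mod 2: 1·t ≡ 0 (mod 2).
    So t ≡ 0 (mod 2).
    Then x = 1 + 12·0 = 1, valid modulo lcm(12, 8) = 24: x ≡ 1 (mod 24).
Verify: 1 mod 12 = 1, 1 mod 4 = 1, 1 mod 8 = 1.

x ≡ 1 (mod 24).


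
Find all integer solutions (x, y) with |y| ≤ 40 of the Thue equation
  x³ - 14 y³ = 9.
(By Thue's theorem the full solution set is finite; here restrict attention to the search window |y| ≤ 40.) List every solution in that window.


The equation is x³ - 14y³ = 9. For fixed y, x³ = 14·y³ + 9, so a solution requires the RHS to be a perfect cube.
Strategy: iterate y from -40 to 40, compute RHS = 14·y³ + 9, and check whether it is a (positive or negative) perfect cube.
Check small values of y:
  y = 0: RHS = 9 is not a perfect cube.
  y = 1: RHS = 23 is not a perfect cube.
  y = -1: RHS = -5 is not a perfect cube.
  y = 2: RHS = 121 is not a perfect cube.
  y = -2: RHS = -103 is not a perfect cube.
  y = 3: RHS = 387 is not a perfect cube.
  y = -3: RHS = -369 is not a perfect cube.
Continuing the search up to |y| = 40 finds no solutions either.
No (x, y) in the scanned range satisfies the equation.

No integer solutions with |y| ≤ 40.


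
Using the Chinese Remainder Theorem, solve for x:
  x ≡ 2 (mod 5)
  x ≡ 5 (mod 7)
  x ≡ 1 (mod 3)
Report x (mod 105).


Moduli 5, 7, 3 are pairwise coprime; by CRT there is a unique solution modulo M = 5 · 7 · 3 = 105.
Solve pairwise, accumulating the modulus:
  Start with x ≡ 2 (mod 5).
  Combine with x ≡ 5 (mod 7): since gcd(5, 7) = 1, we get a unique residue mod 35.
    Write x = 2 + 5·t and substitute into x ≡ 5 (mod 7): 5·t ≡ 5 − 2 = 3 (mod 7).
    The inverse of 5 mod 7 is 3 (since 5·3 = 15 = 2·7 + 1), so t ≡ 3·3 = 9 ≡ 2 (mod 7).
    Then x = 2 + 5·2 = 12, valid modulo lcm(5, 7) = 35: x ≡ 12 (mod 35).
  Combine with x ≡ 1 (mod 3): since gcd(35, 3) = 1, we get a unique residue mod 105.
    Write x = 12 + 35·t and substitute into x ≡ 1 (mod 3): 35·t ≡ 1 − 12 = -11 (mod 3).
    Reduce coefficients mod 3: 2·t ≡ 1 (mod 3).
    The inverse of 2 mod 3 is 2 (since 2·2 = 4 = 1·3 + 1), so t ≡ 2·1 = 2 ≡ 2 (mod 3).
    Then x = 12 + 35·2 = 82, valid modulo lcm(35, 3) = 105: x ≡ 82 (mod 105).
Verify: 82 mod 5 = 2 ✓, 82 mod 7 = 5 ✓, 82 mod 3 = 1 ✓.

x ≡ 82 (mod 105).


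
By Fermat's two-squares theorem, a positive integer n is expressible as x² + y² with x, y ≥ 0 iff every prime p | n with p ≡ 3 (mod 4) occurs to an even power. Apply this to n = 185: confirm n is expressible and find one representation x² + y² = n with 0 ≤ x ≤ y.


Step 1: Factor n = 185 = 5 · 37.
Step 2: Check the mod-4 condition on each prime factor: 5 ≡ 1 (mod 4), exponent 1; 37 ≡ 1 (mod 4), exponent 1.
All primes ≡ 3 (mod 4) appear to even exponent (or don't appear), so by the two-squares theorem n IS expressible as a sum of two squares.
Step 3: Build a representation. Here n = 5 · 37 is a product of primes ≡ 1 (mod 4). Each prime p ≡ 1 (mod 4) is itself a sum of two squares; find a² by testing p − a² for a perfect square:
  5: 5 − 1² = 4 = 2² ⇒ 5 = 1² + 2².
  37: 37 − 1² = 36 = 6² ⇒ 37 = 1² + 6².
  Combine using the Brahmagupta–Fibonacci identity (a² + b²)(c² + d²) = (ac − bd)² + (ad + bc)² = (ac + bd)² + (ad − bc)²:
  5 · 37 = 185: from (1² + 2²)(1² + 6²), take (1·1 − 2·6, 1·6 + 2·1) = (1 − 12, 6 + 2) = (-11, 8); dropping signs (only squares matter) gives (11, 8); check 11² + 8² = 121 + 64 = 185 ✓.
Step 4: Order so x ≤ y and verify: 8² + 11² = 64 + 121 = 185 = n. ✓

n = 185 = 8² + 11² (one valid representation with x ≤ y).


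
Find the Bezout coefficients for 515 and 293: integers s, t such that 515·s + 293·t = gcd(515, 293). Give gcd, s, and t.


Euclidean algorithm on (515, 293) — divide until remainder is 0:
  515 = 1 · 293 + 222
  293 = 1 · 222 + 71
  222 = 3 · 71 + 9
  71 = 7 · 9 + 8
  9 = 1 · 8 + 1
  8 = 8 · 1 + 0
gcd(515, 293) = 1.
Track Bezout coefficients alongside the remainders: start with r₀ = 515 = a·1 + b·0 (s = 1, t = 0) and r₁ = 293 = a·0 + b·1 (s = 0, t = 1); each new remainder r_{k+1} = r_{k-1} − q_k·r_k inherits s_{k+1} = s_{k-1} − q_k·s_k, t_{k+1} = t_{k-1} − q_k·t_k, so r_k = a·s_k + b·t_k at every step:
  q = 1: r = 222, s = 1 − 1·0 = 1, t = 0 − 1·1 = -1  (check: 515·1 + 293·(-1) = 222)
  q = 1: r = 71, s = 0 − 1·1 = -1, t = 1 − 1·(-1) = 2  (check: 515·(-1) + 293·2 = 71)
  q = 3: r = 9, s = 1 − 3·(-1) = 4, t = -1 − 3·2 = -7  (check: 515·4 + 293·(-7) = 9)
  q = 7: r = 8, s = -1 − 7·4 = -29, t = 2 − 7·(-7) = 51  (check: 515·(-29) + 293·51 = 8)
  q = 1: r = 1, s = 4 − 1·(-29) = 33, t = -7 − 1·51 = -58  (check: 515·33 + 293·(-58) = 1)
The row with r = 1 (the gcd) gives the Bezout coefficients s = 33, t = -58.
Result: 515 · (33) + 293 · (-58) = 1.

gcd(515, 293) = 1; s = 33, t = -58 (check: 515·33 + 293·(-58) = 1).


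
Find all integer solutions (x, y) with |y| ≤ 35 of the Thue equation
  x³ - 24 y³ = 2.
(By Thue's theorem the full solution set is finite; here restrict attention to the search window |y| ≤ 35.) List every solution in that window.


The equation is x³ - 24y³ = 2. For fixed y, x³ = 24·y³ + 2, so a solution requires the RHS to be a perfect cube.
Strategy: iterate y from -35 to 35, compute RHS = 24·y³ + 2, and check whether it is a (positive or negative) perfect cube.
Check small values of y:
  y = 0: RHS = 2 is not a perfect cube.
  y = 1: RHS = 26 is not a perfect cube.
  y = -1: RHS = -22 is not a perfect cube.
  y = 2: RHS = 194 is not a perfect cube.
  y = -2: RHS = -190 is not a perfect cube.
  y = 3: RHS = 650 is not a perfect cube.
  y = -3: RHS = -646 is not a perfect cube.
Continuing the search up to |y| = 35 finds no solutions either.
No (x, y) in the scanned range satisfies the equation.

No integer solutions with |y| ≤ 35.


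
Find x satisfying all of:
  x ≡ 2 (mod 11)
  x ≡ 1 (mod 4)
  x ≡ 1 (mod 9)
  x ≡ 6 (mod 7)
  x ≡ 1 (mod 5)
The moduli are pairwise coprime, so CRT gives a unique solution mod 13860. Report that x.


Product of moduli M = 11 · 4 · 9 · 7 · 5 = 13860.
Merge one congruence at a time:
  Start: x ≡ 2 (mod 11).
  Combine with x ≡ 1 (mod 4); new modulus lcm = 44.
    Write x = 2 + 11·t and substitute into x ≡ 1 (mod 4): 11·t ≡ 1 − 2 = -1 (mod 4).
    Reduce coefficients mod 4: 3·t ≡ 3 (mod 4).
    The inverse of 3 mod 4 is 3 (since 3·3 = 9 = 2·4 + 1), so t ≡ 3·3 = 9 ≡ 1 (mod 4).
    Then x = 2 + 11·1 = 13, valid modulo lcm(11, 4) = 44: x ≡ 13 (mod 44).
  Combine with x ≡ 1 (mod 9); new modulus lcm = 396.
    Write x = 13 + 44·t and substitute into x ≡ 1 (mod 9): 44·t ≡ 1 − 13 = -12 (mod 9).
    Reduce coefficients mod 9: 8·t ≡ 6 (mod 9).
    The inverse of 8 mod 9 is 8 (since 8·8 = 64 = 7·9 + 1), so t ≡ 8·6 = 48 ≡ 3 (mod 9).
    Then x = 13 + 44·3 = 145, valid modulo lcm(44, 9) = 396: x ≡ 145 (mod 396).
  Combine with x ≡ 6 (mod 7); new modulus lcm = 2772.
    Write x = 145 + 396·t and substitute into x ≡ 6 (mod 7): 396·t ≡ 6 − 145 = -139 (mod 7).
    Reduce coefficients mod 7: 4·t ≡ 1 (mod 7).
    The inverse of 4 mod 7 is 2 (since 4·2 = 8 = 1·7 + 1), so t ≡ 2·1 = 2 ≡ 2 (mod 7).
    Then x = 145 + 396·2 = 937, valid modulo lcm(396, 7) = 2772: x ≡ 937 (mod 2772).
  Combine with x ≡ 1 (mod 5); new modulus lcm = 13860.
    Write x = 937 + 2772·t and substitute into x ≡ 1 (mod 5): 2772·t ≡ 1 − 937 = -936 (mod 5).
    Reduce coefficients mod 5: 2·t ≡ 4 (mod 5).
    The inverse of 2 mod 5 is 3 (since 2·3 = 6 = 1·5 + 1), so t ≡ 3·4 = 12 ≡ 2 (mod 5).
    Then x = 937 + 2772·2 = 6481, valid modulo lcm(2772, 5) = 13860: x ≡ 6481 (mod 13860).
Verify against each original: 6481 mod 11 = 2, 6481 mod 4 = 1, 6481 mod 9 = 1, 6481 mod 7 = 6, 6481 mod 5 = 1.

x ≡ 6481 (mod 13860).


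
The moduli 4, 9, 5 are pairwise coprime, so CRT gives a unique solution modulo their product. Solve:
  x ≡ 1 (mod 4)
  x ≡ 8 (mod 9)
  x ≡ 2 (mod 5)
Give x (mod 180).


Moduli 4, 9, 5 are pairwise coprime; by CRT there is a unique solution modulo M = 4 · 9 · 5 = 180.
Solve pairwise, accumulating the modulus:
  Start with x ≡ 1 (mod 4).
  Combine with x ≡ 8 (mod 9): since gcd(4, 9) = 1, we get a unique residue mod 36.
    Write x = 1 + 4·t and substitute into x ≡ 8 (mod 9): 4·t ≡ 8 − 1 = 7 (mod 9).
    The inverse of 4 mod 9 is 7 (since 4·7 = 28 = 3·9 + 1), so t ≡ 7·7 = 49 ≡ 4 (mod 9).
    Then x = 1 + 4·4 = 17, valid modulo lcm(4, 9) = 36: x ≡ 17 (mod 36).
  Combine with x ≡ 2 (mod 5): since gcd(36, 5) = 1, we get a unique residue mod 180.
    Write x = 17 + 36·t and substitute into x ≡ 2 (mod 5): 36·t ≡ 2 − 17 = -15 (mod 5).
    Reduce coefficients mod 5: 1·t ≡ 0 (mod 5).
    So t ≡ 0 (mod 5).
    Then x = 17 + 36·0 = 17, valid modulo lcm(36, 5) = 180: x ≡ 17 (mod 180).
Verify: 17 mod 4 = 1 ✓, 17 mod 9 = 8 ✓, 17 mod 5 = 2 ✓.

x ≡ 17 (mod 180).


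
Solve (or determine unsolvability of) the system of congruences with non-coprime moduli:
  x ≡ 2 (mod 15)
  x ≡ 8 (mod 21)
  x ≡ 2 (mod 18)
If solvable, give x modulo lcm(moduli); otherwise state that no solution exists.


Moduli 15, 21, 18 are not pairwise coprime, so CRT works modulo lcm(m_i) when all pairwise compatibility conditions hold.
Pairwise compatibility: gcd(m_i, m_j) must divide a_i - a_j for every pair.
Merge one congruence at a time:
  Start: x ≡ 2 (mod 15).
  Combine with x ≡ 8 (mod 21): gcd(15, 21) = 3; 8 - 2 = 6, which IS divisible by 3, so compatible.
    Write x = 2 + 15·t and substitute into x ≡ 8 (mod 21): 15·t ≡ 8 − 2 = 6 (mod 21).
    Divide the congruence (and modulus) by g = 3: 5·t ≡ 2 (mod 7).
    The inverse of 5 mod 7 is 3 (since 5·3 = 15 = 2·7 + 1), so t ≡ 3·2 = 6 ≡ 6 (mod 7).
    Then x = 2 + 15·6 = 92, valid modulo lcm(15, 21) = 105: x ≡ 92 (mod 105).
  Combine with x ≡ 2 (mod 18): gcd(105, 18) = 3; 2 - 92 = -90, which IS divisible by 3, so compatible.
    Write x = 92 + 105·t and substitute into x ≡ 2 (mod 18): 105·t ≡ 2 − 92 = -90 (mod 18).
    Divide the congruence (and modulus) by g = 3: 35·t ≡ -30 (mod 6).
    Reduce coefficients mod 6: 5·t ≡ 0 (mod 6).
    The inverse of 5 mod 6 is 5 (since 5·5 = 25 = 4·6 + 1), so t ≡ 5·0 = 0 ≡ 0 (mod 6).
    Then x = 92 + 105·0 = 92, valid modulo lcm(105, 18) = 630: x ≡ 92 (mod 630).
Verify: 92 mod 15 = 2, 92 mod 21 = 8, 92 mod 18 = 2.

x ≡ 92 (mod 630).


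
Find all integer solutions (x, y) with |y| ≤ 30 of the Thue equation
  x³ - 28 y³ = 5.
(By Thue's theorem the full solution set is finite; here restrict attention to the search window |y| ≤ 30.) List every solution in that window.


The equation is x³ - 28y³ = 5. For fixed y, x³ = 28·y³ + 5, so a solution requires the RHS to be a perfect cube.
Strategy: iterate y from -30 to 30, compute RHS = 28·y³ + 5, and check whether it is a (positive or negative) perfect cube.
Check small values of y:
  y = 0: RHS = 5 is not a perfect cube.
  y = 1: RHS = 33 is not a perfect cube.
  y = -1: RHS = -23 is not a perfect cube.
  y = 2: RHS = 229 is not a perfect cube.
  y = -2: RHS = -219 is not a perfect cube.
  y = 3: RHS = 761 is not a perfect cube.
  y = -3: RHS = -751 is not a perfect cube.
Continuing the search up to |y| = 30 finds no solutions either.
No (x, y) in the scanned range satisfies the equation.

No integer solutions with |y| ≤ 30.


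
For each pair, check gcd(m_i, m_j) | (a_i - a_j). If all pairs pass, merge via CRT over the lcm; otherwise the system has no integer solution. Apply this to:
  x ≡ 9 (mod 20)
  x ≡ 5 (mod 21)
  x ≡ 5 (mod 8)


Moduli 20, 21, 8 are not pairwise coprime, so CRT works modulo lcm(m_i) when all pairwise compatibility conditions hold.
Pairwise compatibility: gcd(m_i, m_j) must divide a_i - a_j for every pair.
Merge one congruence at a time:
  Start: x ≡ 9 (mod 20).
  Combine with x ≡ 5 (mod 21): gcd(20, 21) = 1; 5 - 9 = -4, which IS divisible by 1, so compatible.
    Write x = 9 + 20·t and substitute into x ≡ 5 (mod 21): 20·t ≡ 5 − 9 = -4 (mod 21).
    Reduce coefficients mod 21: 20·t ≡ 17 (mod 21).
    The inverse of 20 mod 21 is 20 (since 20·20 = 400 = 19·21 + 1), so t ≡ 20·17 = 340 ≡ 4 (mod 21).
    Then x = 9 + 20·4 = 89, valid modulo lcm(20, 21) = 420: x ≡ 89 (mod 420).
  Combine with x ≡ 5 (mod 8): gcd(420, 8) = 4; 5 - 89 = -84, which IS divisible by 4, so compatible.
    Write x = 89 + 420·t and substitute into x ≡ 5 (mod 8): 420·t ≡ 5 − 89 = -84 (mod 8).
    Divide the congruence (and modulus) by g = 4: 105·t ≡ -21 (mod 2).
    Reduce coefficients mod 2: 1·t ≡ 1 (mod 2).
    So t ≡ 1 (mod 2).
    Then x = 89 + 420·1 = 509, valid modulo lcm(420, 8) = 840: x ≡ 509 (mod 840).
Verify: 509 mod 20 = 9, 509 mod 21 = 5, 509 mod 8 = 5.

x ≡ 509 (mod 840).


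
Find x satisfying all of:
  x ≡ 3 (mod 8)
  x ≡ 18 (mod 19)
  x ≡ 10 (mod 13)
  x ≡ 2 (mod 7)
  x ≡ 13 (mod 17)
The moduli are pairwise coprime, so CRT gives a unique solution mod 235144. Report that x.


Product of moduli M = 8 · 19 · 13 · 7 · 17 = 235144.
Merge one congruence at a time:
  Start: x ≡ 3 (mod 8).
  Combine with x ≡ 18 (mod 19); new modulus lcm = 152.
    Write x = 3 + 8·t and substitute into x ≡ 18 (mod 19): 8·t ≡ 18 − 3 = 15 (mod 19).
    The inverse of 8 mod 19 is 12 (since 8·12 = 96 = 5·19 + 1), so t ≡ 12·15 = 180 ≡ 9 (mod 19).
    Then x = 3 + 8·9 = 75, valid modulo lcm(8, 19) = 152: x ≡ 75 (mod 152).
  Combine with x ≡ 10 (mod 13); new modulus lcm = 1976.
    Write x = 75 + 152·t and substitute into x ≡ 10 (mod 13): 152·t ≡ 10 − 75 = -65 (mod 13).
    Reduce coefficients mod 13: 9·t ≡ 0 (mod 13).
    The inverse of 9 mod 13 is 3 (since 9·3 = 27 = 2·13 + 1), so t ≡ 3·0 = 0 ≡ 0 (mod 13).
    Then x = 75 + 152·0 = 75, valid modulo lcm(152, 13) = 1976: x ≡ 75 (mod 1976).
  Combine with x ≡ 2 (mod 7); new modulus lcm = 13832.
    Write x = 75 + 1976·t and substitute into x ≡ 2 (mod 7): 1976·t ≡ 2 − 75 = -73 (mod 7).
    Reduce coefficients mod 7: 2·t ≡ 4 (mod 7).
    The inverse of 2 mod 7 is 4 (since 2·4 = 8 = 1·7 + 1), so t ≡ 4·4 = 16 ≡ 2 (mod 7).
    Then x = 75 + 1976·2 = 4027, valid modulo lcm(1976, 7) = 13832: x ≡ 4027 (mod 13832).
  Combine with x ≡ 13 (mod 17); new modulus lcm = 235144.
    Write x = 4027 + 13832·t and substitute into x ≡ 13 (mod 17): 13832·t ≡ 13 − 4027 = -4014 (mod 17).
    Reduce coefficients mod 17: 11·t ≡ 15 (mod 17).
    The inverse of 11 mod 17 is 14 (since 11·14 = 154 = 9·17 + 1), so t ≡ 14·15 = 210 ≡ 6 (mod 17).
    Then x = 4027 + 13832·6 = 87019, valid modulo lcm(13832, 17) = 235144: x ≡ 87019 (mod 235144).
Verify against each original: 87019 mod 8 = 3, 87019 mod 19 = 18, 87019 mod 13 = 10, 87019 mod 7 = 2, 87019 mod 17 = 13.

x ≡ 87019 (mod 235144).
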